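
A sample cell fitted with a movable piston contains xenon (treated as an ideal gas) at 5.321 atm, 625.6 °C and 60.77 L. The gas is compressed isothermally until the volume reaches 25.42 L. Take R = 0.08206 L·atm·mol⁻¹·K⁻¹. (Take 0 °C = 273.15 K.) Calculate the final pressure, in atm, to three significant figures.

Convert: T₁ = 898.8 K.
Isothermal, so P V is constant: T₂ = T₁; P₂ = P₁·(V₁/V₂) = 12.72 atm.

P₂ ≈ 12.7 atm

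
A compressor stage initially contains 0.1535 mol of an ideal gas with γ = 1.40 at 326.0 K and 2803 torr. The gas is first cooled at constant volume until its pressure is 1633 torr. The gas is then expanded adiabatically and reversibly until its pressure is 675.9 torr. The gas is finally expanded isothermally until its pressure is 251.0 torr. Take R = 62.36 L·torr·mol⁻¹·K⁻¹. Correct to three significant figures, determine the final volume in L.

From PV = nRT: V₁ = nRT₁/P₁ = 1.113 L.
V constant ⇒ P ∝ T: V₂ = V₁; T₂ = T₁·(P₂/P₁) = 189.9 K.
Adiabatic (γ = 1.40), T V^(γ−1) and P V^γ constant: T₃ = T₂·(P₃/P₂)^((γ−1)/γ) = 147.6 K; V₃ = V₂·(P₂/P₃)^(1/γ) = 2.091 L.
T constant ⇒ Boyle's law P V = const: T₄ = T₃; V₄ = V₃·(P₃/P₄) = 5.629 L.

V₄ ≈ 5.63 L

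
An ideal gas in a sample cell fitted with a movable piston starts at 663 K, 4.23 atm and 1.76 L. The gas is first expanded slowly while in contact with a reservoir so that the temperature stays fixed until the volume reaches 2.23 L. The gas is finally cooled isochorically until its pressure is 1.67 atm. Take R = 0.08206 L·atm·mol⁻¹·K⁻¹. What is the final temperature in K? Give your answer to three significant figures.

Isothermal, so P V is constant: T₂ = T₁; P₂ = P₁·(V₁/V₂) = 3.338 atm.
Isochoric, so P/T is constant: V₃ = V₂; T₃ = T₂·(P₃/P₂) = 331.7 K.

T₃ ≈ 332 K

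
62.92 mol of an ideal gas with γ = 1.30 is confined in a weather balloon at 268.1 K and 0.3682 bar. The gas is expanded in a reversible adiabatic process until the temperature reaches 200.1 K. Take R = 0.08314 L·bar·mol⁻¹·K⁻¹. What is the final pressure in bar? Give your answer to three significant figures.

From PV = nRT: V₁ = nRT₁/P₁ = 3809 L.
Adiabatic (γ = 1.30), T V^(γ−1) and P V^γ constant: P₂ = P₁·(T₂/T₁)^(γ/(γ−1)) = 0.1036 bar; V₂ = V₁·(T₁/T₂)^(1/(γ−1)) = 1.010e+04 L.

P₂ ≈ 0.104 bar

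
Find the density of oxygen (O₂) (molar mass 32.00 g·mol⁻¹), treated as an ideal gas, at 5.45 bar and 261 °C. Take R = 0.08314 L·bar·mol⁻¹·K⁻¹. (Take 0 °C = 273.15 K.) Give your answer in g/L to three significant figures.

ρ = PM/(RT) = (5.45 × 32.00) / (0.08314 × 534.1)

ρ ≈ 3.93 g/L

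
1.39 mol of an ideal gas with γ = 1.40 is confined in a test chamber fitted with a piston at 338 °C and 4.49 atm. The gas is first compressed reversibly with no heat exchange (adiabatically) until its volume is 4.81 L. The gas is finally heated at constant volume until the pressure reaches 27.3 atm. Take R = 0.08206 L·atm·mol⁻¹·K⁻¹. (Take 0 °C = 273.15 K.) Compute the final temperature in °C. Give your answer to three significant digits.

Convert: T₁ = 611.1 K.
From PV = nRT: V₁ = nRT₁/P₁ = 15.53 L.
Reversible adiabatic, γ = 1.40: T₂ = T₁·(V₁/V₂)^(γ−1) = 976.6 K; P₂ = P₁·(V₁/V₂)^γ = 23.16 atm.
Isochoric, so P/T is constant: V₃ = V₂; T₃ = T₂·(P₃/P₂) = 1151 K.

T₃ ≈ 878 °C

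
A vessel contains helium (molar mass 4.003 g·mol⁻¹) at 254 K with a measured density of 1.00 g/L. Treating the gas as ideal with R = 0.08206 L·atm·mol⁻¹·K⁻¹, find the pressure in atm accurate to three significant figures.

P ≈ 5.21 atm

ρ = PM/(RT) ⇒ P = ρRT/M = (1.00 × 0.08206 × 254.0) / 4.003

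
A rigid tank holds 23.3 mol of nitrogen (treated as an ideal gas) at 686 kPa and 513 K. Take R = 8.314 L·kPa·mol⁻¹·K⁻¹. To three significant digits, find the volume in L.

V ≈ 145 L

PV = nRT ⇒ V = nRT/P = (23.3 × 8.314 × 513) / 686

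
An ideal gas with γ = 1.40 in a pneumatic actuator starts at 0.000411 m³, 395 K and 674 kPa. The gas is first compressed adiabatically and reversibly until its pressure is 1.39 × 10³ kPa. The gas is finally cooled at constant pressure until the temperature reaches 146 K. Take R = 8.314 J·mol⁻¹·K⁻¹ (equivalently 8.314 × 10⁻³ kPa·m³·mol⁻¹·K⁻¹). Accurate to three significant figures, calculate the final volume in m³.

Adiabatic (γ = 1.40), T V^(γ−1) and P V^γ constant: T₂ = T₁·(P₂/P₁)^((γ−1)/γ) = 485.7 K; V₂ = V₁·(P₁/P₂)^(1/γ) = 0.0002451 m³.
P constant ⇒ V ∝ T: P₃ = P₂; V₃ = V₂·(T₃/T₂) = 7.366e-05 m³.

V₃ ≈ 7.37e-05 m³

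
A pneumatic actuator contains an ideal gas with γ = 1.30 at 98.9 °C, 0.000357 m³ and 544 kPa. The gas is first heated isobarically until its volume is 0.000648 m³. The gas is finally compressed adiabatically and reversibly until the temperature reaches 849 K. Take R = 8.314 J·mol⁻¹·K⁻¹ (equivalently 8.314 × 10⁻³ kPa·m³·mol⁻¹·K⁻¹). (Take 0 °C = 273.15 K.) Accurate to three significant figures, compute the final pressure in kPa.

P₃ ≈ 1.47e+03 kPa

Convert: T₁ = 372.0 K.
P constant ⇒ V ∝ T: P₂ = P₁; T₂ = T₁·(V₂/V₁) = 675.3 K.
Adiabatic (γ = 1.30), T V^(γ−1) and P V^γ constant: P₃ = P₂·(T₃/T₂)^(γ/(γ−1)) = 1467 kPa; V₃ = V₂·(T₂/T₃)^(1/(γ−1)) = 0.0003022 m³.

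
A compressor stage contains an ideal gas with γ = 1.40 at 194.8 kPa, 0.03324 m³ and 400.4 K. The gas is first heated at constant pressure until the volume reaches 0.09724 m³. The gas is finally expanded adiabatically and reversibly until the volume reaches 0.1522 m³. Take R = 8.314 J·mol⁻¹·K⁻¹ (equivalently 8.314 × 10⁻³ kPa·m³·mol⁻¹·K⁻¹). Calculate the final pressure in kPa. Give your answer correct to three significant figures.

P₃ ≈ 104 kPa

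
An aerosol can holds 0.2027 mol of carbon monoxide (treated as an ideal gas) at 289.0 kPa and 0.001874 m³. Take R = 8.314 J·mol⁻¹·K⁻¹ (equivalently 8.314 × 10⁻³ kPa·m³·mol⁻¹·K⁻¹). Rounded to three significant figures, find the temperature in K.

T ≈ 321 K

PV = nRT ⇒ T = PV/(nR) = (289.0 × 0.001874) / (0.2027 × 8.314 × 10⁻³)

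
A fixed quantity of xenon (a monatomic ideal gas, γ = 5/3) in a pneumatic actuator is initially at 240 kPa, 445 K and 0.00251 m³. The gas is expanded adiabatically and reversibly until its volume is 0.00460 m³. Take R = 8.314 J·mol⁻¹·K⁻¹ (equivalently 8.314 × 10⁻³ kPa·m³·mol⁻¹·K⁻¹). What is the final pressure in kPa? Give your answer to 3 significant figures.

P₂ ≈ 87.4 kPa

Adiabatic (γ = 5/3), T V^(γ−1) and P V^γ constant: T₂ = T₁·(V₁/V₂)^(γ−1) = 297.1 K; P₂ = P₁·(V₁/V₂)^γ = 87.45 kPa.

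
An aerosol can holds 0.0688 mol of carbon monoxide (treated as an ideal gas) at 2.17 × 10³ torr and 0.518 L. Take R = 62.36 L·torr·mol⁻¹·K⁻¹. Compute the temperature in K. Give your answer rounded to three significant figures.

PV = nRT ⇒ T = PV/(nR) = (2.17e+03 × 0.518) / (0.0688 × 62.36)

T ≈ 262 K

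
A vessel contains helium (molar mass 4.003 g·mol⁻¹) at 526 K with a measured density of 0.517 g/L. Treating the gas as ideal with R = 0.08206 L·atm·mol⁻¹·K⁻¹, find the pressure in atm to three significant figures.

ρ = PM/(RT) ⇒ P = ρRT/M = (0.517 × 0.08206 × 526.0) / 4.003

P ≈ 5.57 atm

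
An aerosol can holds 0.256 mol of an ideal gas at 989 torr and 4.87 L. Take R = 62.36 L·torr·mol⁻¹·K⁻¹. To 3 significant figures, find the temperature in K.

T ≈ 302 K

PV = nRT ⇒ T = PV/(nR) = (989 × 4.87) / (0.256 × 62.36)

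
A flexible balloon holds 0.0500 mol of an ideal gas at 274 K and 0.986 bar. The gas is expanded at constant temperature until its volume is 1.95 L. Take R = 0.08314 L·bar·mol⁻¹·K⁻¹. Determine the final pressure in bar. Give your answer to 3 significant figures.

P₂ ≈ 0.584 bar

From PV = nRT: V₁ = nRT₁/P₁ = 1.155 L.
Isothermal, so P V is constant: T₂ = T₁; P₂ = P₁·(V₁/V₂) = 0.5841 bar.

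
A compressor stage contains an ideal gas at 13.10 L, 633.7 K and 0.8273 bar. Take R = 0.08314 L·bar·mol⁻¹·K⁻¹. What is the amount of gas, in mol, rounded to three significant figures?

n ≈ 0.206 mol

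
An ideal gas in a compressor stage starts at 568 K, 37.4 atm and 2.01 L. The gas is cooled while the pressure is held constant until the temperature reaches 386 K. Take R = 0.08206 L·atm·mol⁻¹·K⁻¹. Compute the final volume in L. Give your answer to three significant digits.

V₂ ≈ 1.37 L

P constant ⇒ V ∝ T: P₂ = P₁; V₂ = V₁·(T₂/T₁) = 1.366 L.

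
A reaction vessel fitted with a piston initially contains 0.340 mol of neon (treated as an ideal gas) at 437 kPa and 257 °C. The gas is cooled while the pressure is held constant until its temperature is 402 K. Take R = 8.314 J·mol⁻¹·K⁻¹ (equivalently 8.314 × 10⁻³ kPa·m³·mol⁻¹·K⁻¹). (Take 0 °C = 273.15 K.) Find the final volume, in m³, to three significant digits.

Convert: T₁ = 530.1 K.
From PV = nRT: V₁ = nRT₁/P₁ = 0.003429 m³.
P constant ⇒ V ∝ T: P₂ = P₁; V₂ = V₁·(T₂/T₁) = 0.002600 m³.

V₂ ≈ 0.00260 m³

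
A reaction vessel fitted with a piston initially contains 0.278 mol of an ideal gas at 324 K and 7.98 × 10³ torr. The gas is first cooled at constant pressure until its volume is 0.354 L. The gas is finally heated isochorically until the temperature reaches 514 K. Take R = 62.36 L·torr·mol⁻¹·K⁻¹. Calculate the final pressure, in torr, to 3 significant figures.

From PV = nRT: V₁ = nRT₁/P₁ = 0.7039 L.
Isobaric, so V/T is constant: P₂ = P₁; T₂ = T₁·(V₂/V₁) = 163.0 K.
V constant ⇒ P ∝ T: V₃ = V₂; P₃ = P₂·(T₃/T₂) = 2.517e+04 torr.

P₃ ≈ 2.52e+04 torr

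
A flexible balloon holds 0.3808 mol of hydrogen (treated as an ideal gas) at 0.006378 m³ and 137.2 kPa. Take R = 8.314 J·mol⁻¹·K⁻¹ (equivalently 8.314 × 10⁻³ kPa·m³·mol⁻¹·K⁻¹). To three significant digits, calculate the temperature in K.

PV = nRT ⇒ T = PV/(nR) = (137.2 × 0.006378) / (0.3808 × 8.314 × 10⁻³)

T ≈ 276 K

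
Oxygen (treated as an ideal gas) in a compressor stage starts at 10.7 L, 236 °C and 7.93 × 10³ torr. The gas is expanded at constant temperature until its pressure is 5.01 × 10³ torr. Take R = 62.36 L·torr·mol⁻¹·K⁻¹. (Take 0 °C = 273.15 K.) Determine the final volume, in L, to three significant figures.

V₂ ≈ 16.9 L

Convert: T₁ = 509.1 K.
T constant ⇒ Boyle's law P V = const: T₂ = T₁; V₂ = V₁·(P₁/P₂) = 16.94 L.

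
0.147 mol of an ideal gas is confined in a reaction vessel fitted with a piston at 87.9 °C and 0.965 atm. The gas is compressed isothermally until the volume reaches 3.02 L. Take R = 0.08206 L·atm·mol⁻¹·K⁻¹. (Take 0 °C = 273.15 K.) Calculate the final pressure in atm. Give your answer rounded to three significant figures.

P₂ ≈ 1.44 atm

Convert: T₁ = 361.0 K.
From PV = nRT: V₁ = nRT₁/P₁ = 4.513 L.
Isothermal, so P V is constant: T₂ = T₁; P₂ = P₁·(V₁/V₂) = 1.442 atm.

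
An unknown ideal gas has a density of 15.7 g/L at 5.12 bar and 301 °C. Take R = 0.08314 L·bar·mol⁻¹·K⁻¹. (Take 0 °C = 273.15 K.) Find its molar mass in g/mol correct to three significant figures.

ρ = PM/(RT) ⇒ M = ρRT/P = (15.7 × 0.08314 × 574.1) / 5.12

M ≈ 146 g/mol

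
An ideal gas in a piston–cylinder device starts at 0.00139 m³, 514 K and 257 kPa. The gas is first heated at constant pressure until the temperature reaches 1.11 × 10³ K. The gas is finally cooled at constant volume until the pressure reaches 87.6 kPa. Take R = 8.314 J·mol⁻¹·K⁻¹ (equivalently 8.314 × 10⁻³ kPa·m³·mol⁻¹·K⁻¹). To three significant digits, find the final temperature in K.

T₃ ≈ 378 K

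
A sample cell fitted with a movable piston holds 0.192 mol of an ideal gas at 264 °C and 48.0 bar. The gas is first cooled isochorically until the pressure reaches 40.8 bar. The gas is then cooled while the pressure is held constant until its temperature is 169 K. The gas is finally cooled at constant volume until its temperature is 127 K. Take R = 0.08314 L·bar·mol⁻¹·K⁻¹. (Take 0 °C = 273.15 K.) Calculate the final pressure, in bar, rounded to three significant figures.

P₄ ≈ 30.7 bar

Convert: T₁ = 537.1 K.
From PV = nRT: V₁ = nRT₁/P₁ = 0.1786 L.
Isochoric, so P/T is constant: V₂ = V₁; T₂ = T₁·(P₂/P₁) = 456.6 K.
Isobaric, so V/T is constant: P₃ = P₂; V₃ = V₂·(T₃/T₂) = 0.06612 L.
V constant ⇒ P ∝ T: V₄ = V₃; P₄ = P₃·(T₄/T₃) = 30.66 bar.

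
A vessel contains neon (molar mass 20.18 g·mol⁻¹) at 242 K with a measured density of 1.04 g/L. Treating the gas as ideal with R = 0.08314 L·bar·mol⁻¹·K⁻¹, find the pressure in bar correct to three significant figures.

P ≈ 1.04 bar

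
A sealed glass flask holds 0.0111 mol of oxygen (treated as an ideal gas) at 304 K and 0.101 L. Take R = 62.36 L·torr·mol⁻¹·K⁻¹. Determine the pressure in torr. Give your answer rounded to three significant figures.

P ≈ 2.08e+03 torr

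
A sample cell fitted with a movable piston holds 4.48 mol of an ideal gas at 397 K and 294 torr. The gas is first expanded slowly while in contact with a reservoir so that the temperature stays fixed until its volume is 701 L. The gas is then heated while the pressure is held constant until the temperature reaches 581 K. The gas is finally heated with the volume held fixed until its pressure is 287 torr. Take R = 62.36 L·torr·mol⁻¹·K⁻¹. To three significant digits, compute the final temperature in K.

T₄ ≈ 1.05e+03 K

From PV = nRT: V₁ = nRT₁/P₁ = 377.2 L.
Isothermal, so P V is constant: T₂ = T₁; P₂ = P₁·(V₁/V₂) = 158.2 torr.
P constant ⇒ V ∝ T: P₃ = P₂; V₃ = V₂·(T₃/T₂) = 1026 L.
Isochoric, so P/T is constant: V₄ = V₃; T₄ = T₃·(P₄/P₃) = 1054 K.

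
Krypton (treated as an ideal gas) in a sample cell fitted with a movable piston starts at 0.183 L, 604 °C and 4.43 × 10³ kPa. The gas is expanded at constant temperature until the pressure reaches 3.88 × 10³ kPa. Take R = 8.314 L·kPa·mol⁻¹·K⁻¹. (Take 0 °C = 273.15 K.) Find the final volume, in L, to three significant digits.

V₂ ≈ 0.209 L

Convert: T₁ = 877.1 K.
Isothermal, so P V is constant: T₂ = T₁; V₂ = V₁·(P₁/P₂) = 0.2089 L.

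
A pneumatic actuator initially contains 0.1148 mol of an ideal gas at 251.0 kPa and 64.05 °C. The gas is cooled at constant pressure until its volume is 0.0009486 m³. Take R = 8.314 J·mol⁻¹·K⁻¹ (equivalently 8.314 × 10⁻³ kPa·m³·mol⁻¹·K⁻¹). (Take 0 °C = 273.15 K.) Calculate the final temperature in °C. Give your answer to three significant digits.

T₂ ≈ -23.7 °C

Convert: T₁ = 337.2 K.
From PV = nRT: V₁ = nRT₁/P₁ = 0.001282 m³.
Isobaric, so V/T is constant: P₂ = P₁; T₂ = T₁·(V₂/V₁) = 249.5 K.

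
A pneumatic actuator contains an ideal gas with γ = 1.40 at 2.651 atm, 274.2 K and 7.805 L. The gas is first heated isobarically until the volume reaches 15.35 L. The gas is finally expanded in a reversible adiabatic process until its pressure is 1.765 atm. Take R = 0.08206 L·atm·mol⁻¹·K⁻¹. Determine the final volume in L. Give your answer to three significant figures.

V₃ ≈ 20.5 L

Isobaric, so V/T is constant: P₂ = P₁; T₂ = T₁·(V₂/V₁) = 539.3 K.
Reversible adiabatic, γ = 1.40: T₃ = T₂·(P₃/P₂)^((γ−1)/γ) = 480.1 K; V₃ = V₂·(P₂/P₃)^(1/γ) = 20.53 L.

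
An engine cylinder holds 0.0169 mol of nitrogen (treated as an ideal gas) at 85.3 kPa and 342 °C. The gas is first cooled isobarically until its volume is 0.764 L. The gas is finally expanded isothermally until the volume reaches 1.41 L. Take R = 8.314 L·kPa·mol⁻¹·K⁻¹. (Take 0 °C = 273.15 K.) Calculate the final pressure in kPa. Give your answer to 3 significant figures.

Convert: T₁ = 615.1 K.
From PV = nRT: V₁ = nRT₁/P₁ = 1.013 L.
P constant ⇒ V ∝ T: P₂ = P₁; T₂ = T₁·(V₂/V₁) = 463.8 K.
T constant ⇒ Boyle's law P V = const: T₃ = T₂; P₃ = P₂·(V₂/V₃) = 46.22 kPa.

P₃ ≈ 46.2 kPa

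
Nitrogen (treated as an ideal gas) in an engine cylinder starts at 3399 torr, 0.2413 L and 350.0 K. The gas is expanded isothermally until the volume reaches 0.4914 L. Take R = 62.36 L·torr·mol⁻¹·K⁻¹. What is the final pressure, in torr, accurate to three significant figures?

Isothermal, so P V is constant: T₂ = T₁; P₂ = P₁·(V₁/V₂) = 1669 torr.

P₂ ≈ 1.67e+03 torr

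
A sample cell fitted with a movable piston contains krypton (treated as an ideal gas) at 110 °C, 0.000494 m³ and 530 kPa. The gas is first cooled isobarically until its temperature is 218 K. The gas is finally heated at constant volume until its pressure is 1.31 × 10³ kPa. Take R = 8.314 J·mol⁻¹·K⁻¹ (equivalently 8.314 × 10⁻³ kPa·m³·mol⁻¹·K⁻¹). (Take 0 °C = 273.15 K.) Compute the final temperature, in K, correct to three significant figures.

Convert: T₁ = 383.1 K.
Isobaric, so V/T is constant: P₂ = P₁; V₂ = V₁·(T₂/T₁) = 0.0002811 m³.
Isochoric, so P/T is constant: V₃ = V₂; T₃ = T₂·(P₃/P₂) = 538.8 K.

T₃ ≈ 539 K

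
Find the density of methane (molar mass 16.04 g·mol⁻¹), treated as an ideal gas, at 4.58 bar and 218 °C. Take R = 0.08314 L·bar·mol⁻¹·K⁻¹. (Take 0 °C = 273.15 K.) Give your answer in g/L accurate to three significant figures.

ρ ≈ 1.80 g/L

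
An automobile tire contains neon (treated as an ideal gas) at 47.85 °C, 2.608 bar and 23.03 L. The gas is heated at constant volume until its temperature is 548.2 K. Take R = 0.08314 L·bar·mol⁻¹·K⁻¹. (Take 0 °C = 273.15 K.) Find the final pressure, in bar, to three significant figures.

P₂ ≈ 4.45 bar

Convert: T₁ = 321.0 K.
V constant ⇒ P ∝ T: V₂ = V₁; P₂ = P₁·(T₂/T₁) = 4.454 bar.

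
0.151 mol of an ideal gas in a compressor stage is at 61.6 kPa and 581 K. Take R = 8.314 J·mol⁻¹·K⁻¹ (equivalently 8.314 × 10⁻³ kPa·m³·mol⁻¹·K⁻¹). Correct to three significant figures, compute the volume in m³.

V ≈ 0.0118 m³

PV = nRT ⇒ V = nRT/P = (0.151 × 8.314 × 10⁻³ × 581) / 61.6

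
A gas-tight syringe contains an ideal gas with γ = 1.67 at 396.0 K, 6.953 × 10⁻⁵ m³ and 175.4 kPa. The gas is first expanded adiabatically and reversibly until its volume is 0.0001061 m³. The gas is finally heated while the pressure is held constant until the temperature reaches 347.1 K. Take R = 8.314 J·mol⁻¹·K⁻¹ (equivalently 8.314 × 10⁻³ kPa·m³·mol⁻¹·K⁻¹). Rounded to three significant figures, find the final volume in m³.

V₃ ≈ 0.000123 m³

Adiabatic (γ = 1.67), T V^(γ−1) and P V^γ constant: T₂ = T₁·(V₁/V₂)^(γ−1) = 298.3 K; P₂ = P₁·(V₁/V₂)^γ = 86.60 kPa.
Isobaric, so V/T is constant: P₃ = P₂; V₃ = V₂·(T₃/T₂) = 0.0001234 m³.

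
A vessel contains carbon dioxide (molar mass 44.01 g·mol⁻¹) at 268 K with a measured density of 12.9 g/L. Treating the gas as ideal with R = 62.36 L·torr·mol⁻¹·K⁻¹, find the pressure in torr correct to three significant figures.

P ≈ 4.90e+03 torr

ρ = PM/(RT) ⇒ P = ρRT/M = (12.9 × 62.36 × 268.0) / 44.01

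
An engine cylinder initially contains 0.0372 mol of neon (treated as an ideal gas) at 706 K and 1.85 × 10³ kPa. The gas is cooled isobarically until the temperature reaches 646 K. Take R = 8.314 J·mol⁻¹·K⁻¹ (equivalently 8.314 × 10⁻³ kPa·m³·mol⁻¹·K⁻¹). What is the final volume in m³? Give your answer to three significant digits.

From PV = nRT: V₁ = nRT₁/P₁ = 0.0001180 m³.
Isobaric, so V/T is constant: P₂ = P₁; V₂ = V₁·(T₂/T₁) = 0.0001080 m³.

V₂ ≈ 0.000108 m³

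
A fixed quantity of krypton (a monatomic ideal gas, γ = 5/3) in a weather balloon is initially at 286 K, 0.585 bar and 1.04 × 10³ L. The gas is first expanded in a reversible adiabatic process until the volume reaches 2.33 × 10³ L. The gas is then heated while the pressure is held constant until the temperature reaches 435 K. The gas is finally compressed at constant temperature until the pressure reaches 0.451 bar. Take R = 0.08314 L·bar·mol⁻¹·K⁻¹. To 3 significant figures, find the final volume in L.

Reversible adiabatic, γ = 5/3: T₂ = T₁·(V₁/V₂)^(γ−1) = 167.0 K; P₂ = P₁·(V₁/V₂)^γ = 0.1525 bar.
Isobaric, so V/T is constant: P₃ = P₂; V₃ = V₂·(T₃/T₂) = 6068 L.
Isothermal, so P V is constant: T₄ = T₃; V₄ = V₃·(P₃/P₄) = 2052 L.

V₄ ≈ 2.05e+03 L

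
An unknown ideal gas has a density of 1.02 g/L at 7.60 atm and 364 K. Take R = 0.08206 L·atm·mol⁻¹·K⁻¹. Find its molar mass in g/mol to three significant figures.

ρ = PM/(RT) ⇒ M = ρRT/P = (1.02 × 0.08206 × 364.0) / 7.60

M ≈ 4.01 g/mol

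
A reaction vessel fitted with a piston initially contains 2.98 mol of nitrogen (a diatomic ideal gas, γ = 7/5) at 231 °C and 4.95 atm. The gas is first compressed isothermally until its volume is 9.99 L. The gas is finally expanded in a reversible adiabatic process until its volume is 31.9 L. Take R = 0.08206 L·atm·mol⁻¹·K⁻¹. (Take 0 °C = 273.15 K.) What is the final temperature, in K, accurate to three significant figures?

Convert: T₁ = 504.1 K.
From PV = nRT: V₁ = nRT₁/P₁ = 24.91 L.
T constant ⇒ Boyle's law P V = const: T₂ = T₁; P₂ = P₁·(V₁/V₂) = 12.34 atm.
Adiabatic (γ = 7/5), T V^(γ−1) and P V^γ constant: T₃ = T₂·(V₂/V₃)^(γ−1) = 316.9 K; P₃ = P₂·(V₂/V₃)^γ = 2.429 atm.

T₃ ≈ 317 K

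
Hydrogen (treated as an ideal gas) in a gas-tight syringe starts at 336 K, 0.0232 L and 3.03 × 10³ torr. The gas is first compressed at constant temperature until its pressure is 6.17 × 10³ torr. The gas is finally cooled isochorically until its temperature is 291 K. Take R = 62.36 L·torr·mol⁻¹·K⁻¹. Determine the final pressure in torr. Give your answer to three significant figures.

Isothermal, so P V is constant: T₂ = T₁; V₂ = V₁·(P₁/P₂) = 0.01139 L.
Isochoric, so P/T is constant: V₃ = V₂; P₃ = P₂·(T₃/T₂) = 5344 torr.

P₃ ≈ 5.34e+03 torr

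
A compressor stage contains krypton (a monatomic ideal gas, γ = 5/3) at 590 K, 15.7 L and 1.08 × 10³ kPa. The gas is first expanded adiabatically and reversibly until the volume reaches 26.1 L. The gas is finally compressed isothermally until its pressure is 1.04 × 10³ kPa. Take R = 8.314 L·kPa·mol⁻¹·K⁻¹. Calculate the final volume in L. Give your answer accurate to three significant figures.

Reversible adiabatic, γ = 5/3: T₂ = T₁·(V₁/V₂)^(γ−1) = 420.4 K; P₂ = P₁·(V₁/V₂)^γ = 462.9 kPa.
T constant ⇒ Boyle's law P V = const: T₃ = T₂; V₃ = V₂·(P₂/P₃) = 11.62 L.

V₃ ≈ 11.6 L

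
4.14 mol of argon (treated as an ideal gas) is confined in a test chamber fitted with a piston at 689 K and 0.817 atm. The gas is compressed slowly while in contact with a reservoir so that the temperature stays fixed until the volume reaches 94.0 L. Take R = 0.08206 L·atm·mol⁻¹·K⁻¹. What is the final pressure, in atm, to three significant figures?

From PV = nRT: V₁ = nRT₁/P₁ = 286.5 L.
T constant ⇒ Boyle's law P V = const: T₂ = T₁; P₂ = P₁·(V₁/V₂) = 2.490 atm.

P₂ ≈ 2.49 atm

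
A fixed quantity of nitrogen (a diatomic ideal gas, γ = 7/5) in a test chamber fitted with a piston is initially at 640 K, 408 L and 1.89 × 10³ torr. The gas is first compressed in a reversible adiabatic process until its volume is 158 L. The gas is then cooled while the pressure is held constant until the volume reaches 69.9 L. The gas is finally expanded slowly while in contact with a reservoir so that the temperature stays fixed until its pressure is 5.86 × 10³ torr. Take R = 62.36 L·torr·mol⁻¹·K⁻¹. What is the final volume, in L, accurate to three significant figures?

V₄ ≈ 85.1 L

Reversible adiabatic, γ = 7/5: T₂ = T₁·(V₁/V₂)^(γ−1) = 935.4 K; P₂ = P₁·(V₁/V₂)^γ = 7133 torr.
Isobaric, so V/T is constant: P₃ = P₂; T₃ = T₂·(V₃/V₂) = 413.8 K.
Isothermal, so P V is constant: T₄ = T₃; V₄ = V₃·(P₃/P₄) = 85.08 L.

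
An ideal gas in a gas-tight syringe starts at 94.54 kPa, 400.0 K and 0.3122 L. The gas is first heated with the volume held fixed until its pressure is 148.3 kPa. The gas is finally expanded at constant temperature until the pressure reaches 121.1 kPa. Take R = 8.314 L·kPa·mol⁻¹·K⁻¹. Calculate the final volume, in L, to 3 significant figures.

Isochoric, so P/T is constant: V₂ = V₁; T₂ = T₁·(P₂/P₁) = 627.5 K.
T constant ⇒ Boyle's law P V = const: T₃ = T₂; V₃ = V₂·(P₂/P₃) = 0.3823 L.

V₃ ≈ 0.382 L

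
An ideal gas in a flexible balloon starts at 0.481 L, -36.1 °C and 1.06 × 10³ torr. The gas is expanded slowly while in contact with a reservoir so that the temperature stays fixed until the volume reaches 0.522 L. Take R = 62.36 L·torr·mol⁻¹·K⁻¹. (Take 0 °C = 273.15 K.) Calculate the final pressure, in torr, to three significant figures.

P₂ ≈ 977 torr

Convert: T₁ = 237.0 K.
T constant ⇒ Boyle's law P V = const: T₂ = T₁; P₂ = P₁·(V₁/V₂) = 976.7 torr.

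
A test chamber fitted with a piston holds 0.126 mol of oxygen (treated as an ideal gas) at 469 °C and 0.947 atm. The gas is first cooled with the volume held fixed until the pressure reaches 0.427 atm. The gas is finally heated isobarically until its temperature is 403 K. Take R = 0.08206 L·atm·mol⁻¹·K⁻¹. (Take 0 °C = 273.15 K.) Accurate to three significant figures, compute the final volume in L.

V₃ ≈ 9.76 L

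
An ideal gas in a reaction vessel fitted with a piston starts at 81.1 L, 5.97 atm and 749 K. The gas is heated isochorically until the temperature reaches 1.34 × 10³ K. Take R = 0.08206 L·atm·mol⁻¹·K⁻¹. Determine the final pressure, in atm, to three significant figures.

V constant ⇒ P ∝ T: V₂ = V₁; P₂ = P₁·(T₂/T₁) = 10.68 atm.

P₂ ≈ 10.7 atm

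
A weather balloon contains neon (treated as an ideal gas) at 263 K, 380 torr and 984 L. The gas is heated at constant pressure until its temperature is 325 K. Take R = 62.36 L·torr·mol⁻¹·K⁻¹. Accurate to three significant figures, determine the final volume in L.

V₂ ≈ 1.22e+03 L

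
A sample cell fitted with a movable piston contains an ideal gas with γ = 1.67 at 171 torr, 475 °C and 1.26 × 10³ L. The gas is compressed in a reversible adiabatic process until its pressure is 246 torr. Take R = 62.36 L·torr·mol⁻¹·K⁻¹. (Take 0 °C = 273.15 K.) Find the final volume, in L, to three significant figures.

Convert: T₁ = 748.1 K.
Adiabatic (γ = 1.67), T V^(γ−1) and P V^γ constant: T₂ = T₁·(P₂/P₁)^((γ−1)/γ) = 865.7 K; V₂ = V₁·(P₁/P₂)^(1/γ) = 1013 L.

V₂ ≈ 1.01e+03 L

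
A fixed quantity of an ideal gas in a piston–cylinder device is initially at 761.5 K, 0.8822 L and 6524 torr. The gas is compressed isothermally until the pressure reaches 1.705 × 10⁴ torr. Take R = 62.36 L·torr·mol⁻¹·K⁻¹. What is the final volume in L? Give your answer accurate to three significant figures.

V₂ ≈ 0.338 L

T constant ⇒ Boyle's law P V = const: T₂ = T₁; V₂ = V₁·(P₁/P₂) = 0.3376 L.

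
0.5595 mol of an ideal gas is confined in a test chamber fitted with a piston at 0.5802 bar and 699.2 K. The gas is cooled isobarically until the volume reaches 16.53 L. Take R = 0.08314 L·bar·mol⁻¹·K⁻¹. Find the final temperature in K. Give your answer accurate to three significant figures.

T₂ ≈ 206 K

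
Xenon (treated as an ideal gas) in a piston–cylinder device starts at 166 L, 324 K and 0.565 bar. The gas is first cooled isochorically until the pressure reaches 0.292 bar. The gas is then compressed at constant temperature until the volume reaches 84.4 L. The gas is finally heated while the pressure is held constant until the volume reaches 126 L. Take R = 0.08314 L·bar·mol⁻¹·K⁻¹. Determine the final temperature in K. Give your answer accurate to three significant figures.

T₄ ≈ 250 K

V constant ⇒ P ∝ T: V₂ = V₁; T₂ = T₁·(P₂/P₁) = 167.4 K.
T constant ⇒ Boyle's law P V = const: T₃ = T₂; P₃ = P₂·(V₂/V₃) = 0.5743 bar.
Isobaric, so V/T is constant: P₄ = P₃; T₄ = T₃·(V₄/V₃) = 250.0 K.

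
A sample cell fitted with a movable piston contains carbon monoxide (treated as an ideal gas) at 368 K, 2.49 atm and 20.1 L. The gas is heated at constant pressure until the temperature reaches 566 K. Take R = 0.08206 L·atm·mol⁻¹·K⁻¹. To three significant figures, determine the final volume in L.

V₂ ≈ 30.9 L

Isobaric, so V/T is constant: P₂ = P₁; V₂ = V₁·(T₂/T₁) = 30.91 L.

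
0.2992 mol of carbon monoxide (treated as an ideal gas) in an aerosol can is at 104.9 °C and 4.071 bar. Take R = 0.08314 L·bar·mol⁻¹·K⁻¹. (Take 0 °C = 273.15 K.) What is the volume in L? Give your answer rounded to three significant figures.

Convert: T = 378.05 K.
PV = nRT ⇒ V = nRT/P = (0.2992 × 0.08314 × 378.05) / 4.071

V ≈ 2.31 L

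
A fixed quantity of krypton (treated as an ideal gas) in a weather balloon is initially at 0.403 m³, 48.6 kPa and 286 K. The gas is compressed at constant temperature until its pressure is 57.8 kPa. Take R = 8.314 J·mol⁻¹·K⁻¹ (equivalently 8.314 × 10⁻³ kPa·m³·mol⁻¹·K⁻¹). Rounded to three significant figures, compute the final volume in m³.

Isothermal, so P V is constant: T₂ = T₁; V₂ = V₁·(P₁/P₂) = 0.3389 m³.

V₂ ≈ 0.339 m³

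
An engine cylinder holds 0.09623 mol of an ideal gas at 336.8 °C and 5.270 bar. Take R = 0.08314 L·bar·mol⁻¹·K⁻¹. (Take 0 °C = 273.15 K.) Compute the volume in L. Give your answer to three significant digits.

V ≈ 0.926 L

Convert: T = 609.95 K.
PV = nRT ⇒ V = nRT/P = (0.09623 × 0.08314 × 609.95) / 5.270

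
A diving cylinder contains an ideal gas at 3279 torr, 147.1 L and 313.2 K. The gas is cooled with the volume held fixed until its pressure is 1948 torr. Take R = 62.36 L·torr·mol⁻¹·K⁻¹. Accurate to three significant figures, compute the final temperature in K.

T₂ ≈ 186 K

V constant ⇒ P ∝ T: V₂ = V₁; T₂ = T₁·(P₂/P₁) = 186.1 K.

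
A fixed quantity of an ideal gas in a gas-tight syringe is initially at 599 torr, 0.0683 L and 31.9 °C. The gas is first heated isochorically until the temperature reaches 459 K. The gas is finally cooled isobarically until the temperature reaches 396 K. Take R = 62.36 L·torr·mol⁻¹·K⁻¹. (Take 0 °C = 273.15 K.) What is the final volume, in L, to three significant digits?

V₃ ≈ 0.0589 L

Convert: T₁ = 305.0 K.
Isochoric, so P/T is constant: V₂ = V₁; P₂ = P₁·(T₂/T₁) = 901.3 torr.
Isobaric, so V/T is constant: P₃ = P₂; V₃ = V₂·(T₃/T₂) = 0.05893 L.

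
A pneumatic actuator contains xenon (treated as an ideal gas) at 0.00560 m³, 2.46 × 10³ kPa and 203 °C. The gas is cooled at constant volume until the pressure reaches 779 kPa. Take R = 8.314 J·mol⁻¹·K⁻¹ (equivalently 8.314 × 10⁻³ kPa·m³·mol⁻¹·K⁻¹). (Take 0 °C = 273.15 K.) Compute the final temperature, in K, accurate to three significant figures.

T₂ ≈ 151 K

Convert: T₁ = 476.1 K.
Isochoric, so P/T is constant: V₂ = V₁; T₂ = T₁·(P₂/P₁) = 150.8 K.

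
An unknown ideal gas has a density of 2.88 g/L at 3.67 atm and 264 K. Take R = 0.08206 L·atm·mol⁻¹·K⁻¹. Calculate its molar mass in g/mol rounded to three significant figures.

M ≈ 17.0 g/mol

ρ = PM/(RT) ⇒ M = ρRT/P = (2.88 × 0.08206 × 264.0) / 3.67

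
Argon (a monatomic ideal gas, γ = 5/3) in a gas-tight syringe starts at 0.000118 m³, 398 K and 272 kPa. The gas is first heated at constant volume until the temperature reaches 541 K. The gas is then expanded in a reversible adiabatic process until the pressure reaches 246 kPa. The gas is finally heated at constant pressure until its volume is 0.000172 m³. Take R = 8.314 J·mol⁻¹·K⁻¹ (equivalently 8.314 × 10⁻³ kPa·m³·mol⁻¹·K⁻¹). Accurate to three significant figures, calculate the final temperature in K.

T₄ ≈ 525 K

V constant ⇒ P ∝ T: V₂ = V₁; P₂ = P₁·(T₂/T₁) = 369.7 kPa.
Reversible adiabatic, γ = 5/3: T₃ = T₂·(P₃/P₂)^((γ−1)/γ) = 459.6 K; V₃ = V₂·(P₂/P₃)^(1/γ) = 0.0001507 m³.
Isobaric, so V/T is constant: P₄ = P₃; T₄ = T₃·(V₄/V₃) = 524.7 K.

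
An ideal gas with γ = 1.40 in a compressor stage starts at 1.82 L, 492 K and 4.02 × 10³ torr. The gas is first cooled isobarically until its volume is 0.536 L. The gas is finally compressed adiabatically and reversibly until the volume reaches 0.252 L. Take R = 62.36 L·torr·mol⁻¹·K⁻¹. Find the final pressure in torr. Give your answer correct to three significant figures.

P constant ⇒ V ∝ T: P₂ = P₁; T₂ = T₁·(V₂/V₁) = 144.9 K.
Reversible adiabatic, γ = 1.40: T₃ = T₂·(V₂/V₃)^(γ−1) = 196.0 K; P₃ = P₂·(V₂/V₃)^γ = 1.156e+04 torr.

P₃ ≈ 1.16e+04 torr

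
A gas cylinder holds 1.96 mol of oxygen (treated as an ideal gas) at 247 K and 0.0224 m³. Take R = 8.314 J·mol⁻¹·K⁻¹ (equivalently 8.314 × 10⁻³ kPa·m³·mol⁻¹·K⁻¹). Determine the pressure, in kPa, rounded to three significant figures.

P ≈ 180 kPa

PV = nRT ⇒ P = nRT/V = (1.96 × 8.314 × 10⁻³ × 247) / 0.0224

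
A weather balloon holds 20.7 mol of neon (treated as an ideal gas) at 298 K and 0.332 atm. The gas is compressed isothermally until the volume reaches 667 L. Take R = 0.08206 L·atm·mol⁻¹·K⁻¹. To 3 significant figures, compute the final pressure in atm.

From PV = nRT: V₁ = nRT₁/P₁ = 1525 L.
Isothermal, so P V is constant: T₂ = T₁; P₂ = P₁·(V₁/V₂) = 0.7589 atm.

P₂ ≈ 0.759 atm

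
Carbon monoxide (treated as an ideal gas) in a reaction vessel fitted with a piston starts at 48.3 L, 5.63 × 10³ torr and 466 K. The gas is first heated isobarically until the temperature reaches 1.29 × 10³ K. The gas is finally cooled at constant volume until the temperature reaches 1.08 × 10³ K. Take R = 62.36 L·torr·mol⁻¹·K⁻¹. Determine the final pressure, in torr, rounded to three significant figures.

P₃ ≈ 4.71e+03 torr

P constant ⇒ V ∝ T: P₂ = P₁; V₂ = V₁·(T₂/T₁) = 133.7 L.
V constant ⇒ P ∝ T: V₃ = V₂; P₃ = P₂·(T₃/T₂) = 4713 torr.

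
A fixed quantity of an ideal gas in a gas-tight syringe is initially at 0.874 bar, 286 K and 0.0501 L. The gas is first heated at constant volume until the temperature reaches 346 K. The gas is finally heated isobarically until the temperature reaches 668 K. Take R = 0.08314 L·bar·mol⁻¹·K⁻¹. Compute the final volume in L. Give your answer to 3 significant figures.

V₃ ≈ 0.0967 L

V constant ⇒ P ∝ T: V₂ = V₁; P₂ = P₁·(T₂/T₁) = 1.057 bar.
P constant ⇒ V ∝ T: P₃ = P₂; V₃ = V₂·(T₃/T₂) = 0.09672 L.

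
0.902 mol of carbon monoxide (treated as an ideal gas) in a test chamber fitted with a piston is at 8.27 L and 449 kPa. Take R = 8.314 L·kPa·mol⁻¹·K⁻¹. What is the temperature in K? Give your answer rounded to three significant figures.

PV = nRT ⇒ T = PV/(nR) = (449 × 8.27) / (0.902 × 8.314)

T ≈ 495 K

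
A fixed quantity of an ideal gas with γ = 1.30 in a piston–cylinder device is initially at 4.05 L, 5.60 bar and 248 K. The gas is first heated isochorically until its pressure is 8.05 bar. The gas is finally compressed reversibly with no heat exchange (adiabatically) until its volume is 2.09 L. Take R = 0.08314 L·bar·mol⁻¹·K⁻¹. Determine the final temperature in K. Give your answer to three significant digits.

T₃ ≈ 435 K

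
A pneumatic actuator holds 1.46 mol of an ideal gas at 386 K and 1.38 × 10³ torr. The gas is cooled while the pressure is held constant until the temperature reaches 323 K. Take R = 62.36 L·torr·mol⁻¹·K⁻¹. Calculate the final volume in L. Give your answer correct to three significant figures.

V₂ ≈ 21.3 L

From PV = nRT: V₁ = nRT₁/P₁ = 25.47 L.
P constant ⇒ V ∝ T: P₂ = P₁; V₂ = V₁·(T₂/T₁) = 21.31 L.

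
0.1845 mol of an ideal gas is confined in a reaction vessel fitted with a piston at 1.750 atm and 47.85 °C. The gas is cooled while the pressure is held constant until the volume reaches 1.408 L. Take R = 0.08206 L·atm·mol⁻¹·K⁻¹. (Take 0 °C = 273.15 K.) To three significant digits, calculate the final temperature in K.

T₂ ≈ 163 K

Convert: T₁ = 321.0 K.
From PV = nRT: V₁ = nRT₁/P₁ = 2.777 L.
P constant ⇒ V ∝ T: P₂ = P₁; T₂ = T₁·(V₂/V₁) = 162.7 K.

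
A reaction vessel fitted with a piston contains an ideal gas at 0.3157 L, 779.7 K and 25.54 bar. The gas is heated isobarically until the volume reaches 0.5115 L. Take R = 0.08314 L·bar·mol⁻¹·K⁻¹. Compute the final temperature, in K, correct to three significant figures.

T₂ ≈ 1.26e+03 K

Isobaric, so V/T is constant: P₂ = P₁; T₂ = T₁·(V₂/V₁) = 1263 K.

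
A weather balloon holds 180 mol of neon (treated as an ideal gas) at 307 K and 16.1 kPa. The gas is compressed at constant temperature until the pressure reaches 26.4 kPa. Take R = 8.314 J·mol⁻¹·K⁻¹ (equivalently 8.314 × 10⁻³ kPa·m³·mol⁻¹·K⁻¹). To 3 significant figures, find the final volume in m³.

From PV = nRT: V₁ = nRT₁/P₁ = 28.54 m³.
T constant ⇒ Boyle's law P V = const: T₂ = T₁; V₂ = V₁·(P₁/P₂) = 17.40 m³.

V₂ ≈ 17.4 m³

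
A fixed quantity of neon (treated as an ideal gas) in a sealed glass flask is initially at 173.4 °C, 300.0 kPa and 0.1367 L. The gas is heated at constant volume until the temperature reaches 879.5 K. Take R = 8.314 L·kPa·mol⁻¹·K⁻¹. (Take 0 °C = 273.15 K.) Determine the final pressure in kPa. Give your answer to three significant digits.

P₂ ≈ 591 kPa

Convert: T₁ = 446.5 K.
V constant ⇒ P ∝ T: V₂ = V₁; P₂ = P₁·(T₂/T₁) = 590.9 kPa.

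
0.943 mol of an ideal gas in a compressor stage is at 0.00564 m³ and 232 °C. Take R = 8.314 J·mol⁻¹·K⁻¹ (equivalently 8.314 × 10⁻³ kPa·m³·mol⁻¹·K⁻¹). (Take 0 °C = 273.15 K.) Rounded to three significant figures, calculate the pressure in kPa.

P ≈ 702 kPa

Convert: T = 505.15 K.
PV = nRT ⇒ P = nRT/V = (0.943 × 8.314 × 10⁻³ × 505.15) / 0.00564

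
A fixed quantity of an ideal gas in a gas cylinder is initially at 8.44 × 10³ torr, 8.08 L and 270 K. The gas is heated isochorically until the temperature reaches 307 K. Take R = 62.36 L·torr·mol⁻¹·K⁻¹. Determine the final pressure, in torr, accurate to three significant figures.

P₂ ≈ 9.60e+03 torr

Isochoric, so P/T is constant: V₂ = V₁; P₂ = P₁·(T₂/T₁) = 9597 torr.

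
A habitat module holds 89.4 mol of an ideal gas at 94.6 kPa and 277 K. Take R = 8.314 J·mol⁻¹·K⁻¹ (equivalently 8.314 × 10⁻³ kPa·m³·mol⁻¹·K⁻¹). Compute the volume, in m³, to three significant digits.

V ≈ 2.18 m³

PV = nRT ⇒ V = nRT/P = (89.4 × 8.314 × 10⁻³ × 277) / 94.6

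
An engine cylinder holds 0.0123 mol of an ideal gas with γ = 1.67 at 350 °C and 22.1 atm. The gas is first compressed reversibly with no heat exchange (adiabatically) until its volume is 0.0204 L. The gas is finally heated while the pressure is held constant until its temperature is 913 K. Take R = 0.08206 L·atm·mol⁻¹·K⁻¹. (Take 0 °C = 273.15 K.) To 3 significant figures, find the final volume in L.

V₃ ≈ 0.0239 L

Convert: T₁ = 623.1 K.
From PV = nRT: V₁ = nRT₁/P₁ = 0.02846 L.
Adiabatic (γ = 1.67), T V^(γ−1) and P V^γ constant: T₂ = T₁·(V₁/V₂)^(γ−1) = 778.9 K; P₂ = P₁·(V₁/V₂)^γ = 38.54 atm.
P constant ⇒ V ∝ T: P₃ = P₂; V₃ = V₂·(T₃/T₂) = 0.02391 L.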